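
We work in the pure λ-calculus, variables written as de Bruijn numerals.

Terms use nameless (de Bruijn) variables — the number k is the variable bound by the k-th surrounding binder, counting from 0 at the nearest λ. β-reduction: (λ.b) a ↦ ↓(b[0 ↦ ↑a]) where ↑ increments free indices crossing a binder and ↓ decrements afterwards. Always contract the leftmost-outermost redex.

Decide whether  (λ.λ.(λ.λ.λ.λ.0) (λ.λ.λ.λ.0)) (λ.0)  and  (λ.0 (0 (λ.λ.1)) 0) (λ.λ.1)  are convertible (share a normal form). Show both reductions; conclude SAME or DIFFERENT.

Term A:
  start: (λ.λ.(λ.λ.λ.λ.0) (λ.λ.λ.λ.0)) (λ.0)
  [1] λ.(λ.λ.λ.λ.0) (λ.λ.λ.λ.0)
  [2] λ.λ.λ.λ.0

Term B:
  start: (λ.0 (0 (λ.λ.1)) 0) (λ.λ.1)
  [1] (λ.λ.1) ((λ.λ.1) (λ.λ.1)) (λ.λ.1)
  [2] (λ.(λ.λ.1) (λ.λ.1)) (λ.λ.1)
  [3] (λ.λ.1) (λ.λ.1)
  [4] λ.λ.λ.1

Answer: DIFFERENT — A ⇓ λ.λ.λ.λ.0, B ⇓ λ.λ.λ.1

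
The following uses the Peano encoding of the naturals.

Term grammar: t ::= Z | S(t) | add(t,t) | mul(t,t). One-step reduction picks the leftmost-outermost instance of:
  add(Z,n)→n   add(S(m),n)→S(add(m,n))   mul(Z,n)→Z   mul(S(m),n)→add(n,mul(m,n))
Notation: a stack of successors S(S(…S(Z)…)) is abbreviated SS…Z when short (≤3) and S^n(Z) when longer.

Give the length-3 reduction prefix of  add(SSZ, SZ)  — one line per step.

  start: add(SSZ, SZ)
  step 1: S(add(SZ, SZ))
  step 2: S(S(add(Z, SZ)))
  step 3: SSSZ

Answer: after 3 steps: SSSZ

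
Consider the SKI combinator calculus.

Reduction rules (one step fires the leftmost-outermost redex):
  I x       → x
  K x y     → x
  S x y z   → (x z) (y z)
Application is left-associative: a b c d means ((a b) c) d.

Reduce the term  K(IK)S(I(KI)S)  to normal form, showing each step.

Answer: normal form = KI  (in 4 steps)

Reduction:
  start: K(IK)S(I(KI)S)
  step 1: IK(I(KI)S)
  step 2: K(I(KI)S)
  step 3: K(KIS)
  step 4: KI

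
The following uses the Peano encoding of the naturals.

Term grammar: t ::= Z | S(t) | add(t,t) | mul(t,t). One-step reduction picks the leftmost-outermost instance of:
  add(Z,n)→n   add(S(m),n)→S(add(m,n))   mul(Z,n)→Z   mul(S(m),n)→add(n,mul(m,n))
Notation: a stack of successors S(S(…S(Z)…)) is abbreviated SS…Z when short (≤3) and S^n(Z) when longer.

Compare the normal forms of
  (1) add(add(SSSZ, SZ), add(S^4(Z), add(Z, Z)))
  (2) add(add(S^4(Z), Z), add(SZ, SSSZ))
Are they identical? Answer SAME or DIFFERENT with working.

Term A:
  start: add(add(SSSZ, SZ), add(S^4(Z), add(Z, Z)))
  [1] add(S(add(SSZ, SZ)), add(S^4(Z), add(Z, Z)))
  [2] S(add(add(SSZ, SZ), add(S^4(Z), add(Z, Z))))
  [3] S(add(S(add(SZ, SZ)), add(S^4(Z), add(Z, Z))))
  [4] S(S(add(add(SZ, SZ), add(S^4(Z), add(Z, Z)))))
  [5] S(S(add(S(add(Z, SZ)), add(S^4(Z), add(Z, Z)))))
  [6] S(S(S(add(add(Z, SZ), add(S^4(Z), add(Z, Z))))))
  [7] S(S(S(add(SZ, add(S^4(Z), add(Z, Z))))))
  [8] S(S(S(S(add(Z, add(S^4(Z), add(Z, Z)))))))
  [9] S(S(S(S(add(S^4(Z), add(Z, Z))))))
  [10] S(S(S(S(S(add(SSSZ, add(Z, Z)))))))
  [11] S(S(S(S(S(S(add(SSZ, add(Z, Z))))))))
  [12] S(S(S(S(S(S(S(add(SZ, add(Z, Z)))))))))
  [13] S(S(S(S(S(S(S(S(add(Z, add(Z, Z))))))))))
  [14] S(S(S(S(S(S(S(S(add(Z, Z)))))))))
  [15] S^8(Z)

Term B:
  start: add(add(S^4(Z), Z), add(SZ, SSSZ))
  [1] add(S(add(SSSZ, Z)), add(SZ, SSSZ))
  [2] S(add(add(SSSZ, Z), add(SZ, SSSZ)))
  [3] S(add(S(add(SSZ, Z)), add(SZ, SSSZ)))
  [4] S(S(add(add(SSZ, Z), add(SZ, SSSZ))))
  [5] S(S(add(S(add(SZ, Z)), add(SZ, SSSZ))))
  [6] S(S(S(add(add(SZ, Z), add(SZ, SSSZ)))))
  [7] S(S(S(add(S(add(Z, Z)), add(SZ, SSSZ)))))
  [8] S(S(S(S(add(add(Z, Z), add(SZ, SSSZ))))))
  [9] S(S(S(S(add(Z, add(SZ, SSSZ))))))
  [10] S(S(S(S(add(SZ, SSSZ)))))
  [11] S(S(S(S(S(add(Z, SSSZ))))))
  [12] S^8(Z)

Answer: SAME — A ⇓ S^8(Z), B ⇓ S^8(Z)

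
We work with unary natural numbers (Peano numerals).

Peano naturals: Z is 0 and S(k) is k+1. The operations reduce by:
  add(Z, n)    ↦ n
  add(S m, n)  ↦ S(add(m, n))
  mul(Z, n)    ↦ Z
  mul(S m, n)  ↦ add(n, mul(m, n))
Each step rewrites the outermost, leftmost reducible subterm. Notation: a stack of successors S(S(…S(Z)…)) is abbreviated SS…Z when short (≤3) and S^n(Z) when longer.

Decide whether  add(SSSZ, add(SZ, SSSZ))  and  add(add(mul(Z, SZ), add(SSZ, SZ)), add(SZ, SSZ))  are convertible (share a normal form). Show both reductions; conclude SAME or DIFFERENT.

Answer: DIFFERENT — A ⇓ S^7(Z), B ⇓ S^6(Z)

Reduction:
Term A:
  start: add(SSSZ, add(SZ, SSSZ))
  →1  S(add(SSZ, add(SZ, SSSZ)))
  →2  S(S(add(SZ, add(SZ, SSSZ))))
  →3  S(S(S(add(Z, add(SZ, SSSZ)))))
  →4  S(S(S(add(SZ, SSSZ))))
  →5  S(S(S(S(add(Z, SSSZ)))))
  →6  S^7(Z)

Term B:
  start: add(add(mul(Z, SZ), add(SSZ, SZ)), add(SZ, SSZ))
  →1  add(add(Z, add(SSZ, SZ)), add(SZ, SSZ))
  →2  add(add(SSZ, SZ), add(SZ, SSZ))
  →3  add(S(add(SZ, SZ)), add(SZ, SSZ))
  →4  S(add(add(SZ, SZ), add(SZ, SSZ)))
  →5  S(add(S(add(Z, SZ)), add(SZ, SSZ)))
  →6  S(S(add(add(Z, SZ), add(SZ, SSZ))))
  →7  S(S(add(SZ, add(SZ, SSZ))))
  →8  S(S(S(add(Z, add(SZ, SSZ)))))
  →9  S(S(S(add(SZ, SSZ))))
  →10  S(S(S(S(add(Z, SSZ)))))
  →11  S^6(Z)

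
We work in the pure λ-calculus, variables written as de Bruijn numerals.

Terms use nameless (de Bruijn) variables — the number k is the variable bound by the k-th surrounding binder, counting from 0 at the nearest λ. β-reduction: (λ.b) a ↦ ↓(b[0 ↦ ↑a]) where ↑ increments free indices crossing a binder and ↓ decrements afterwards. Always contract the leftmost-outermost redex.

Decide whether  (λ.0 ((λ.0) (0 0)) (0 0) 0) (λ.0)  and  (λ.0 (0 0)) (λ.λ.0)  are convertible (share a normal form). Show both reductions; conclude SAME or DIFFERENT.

Term A:
  start: (λ.0 ((λ.0) (0 0)) (0 0) 0) (λ.0)
  step 1: (λ.0) ((λ.0) ((λ.0) (λ.0))) ((λ.0) (λ.0)) (λ.0)
  step 2: (λ.0) ((λ.0) (λ.0)) ((λ.0) (λ.0)) (λ.0)
  step 3: (λ.0) (λ.0) ((λ.0) (λ.0)) (λ.0)
  step 4: (λ.0) ((λ.0) (λ.0)) (λ.0)
  step 5: (λ.0) (λ.0) (λ.0)
  step 6: (λ.0) (λ.0)
  step 7: λ.0

Term B:
  start: (λ.0 (0 0)) (λ.λ.0)
  step 1: (λ.λ.0) ((λ.λ.0) (λ.λ.0))
  step 2: λ.0

Answer: SAME — A ⇓ λ.0, B ⇓ λ.0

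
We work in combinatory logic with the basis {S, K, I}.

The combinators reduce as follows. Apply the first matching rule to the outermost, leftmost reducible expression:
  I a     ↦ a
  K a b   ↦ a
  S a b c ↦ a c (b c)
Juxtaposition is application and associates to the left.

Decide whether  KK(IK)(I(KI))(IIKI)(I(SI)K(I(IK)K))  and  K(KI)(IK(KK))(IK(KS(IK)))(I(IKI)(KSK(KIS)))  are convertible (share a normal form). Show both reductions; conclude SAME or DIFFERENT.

Answer: SAME — A ⇓ I, B ⇓ I

Working:
Term A:
  start: KK(IK)(I(KI))(IIKI)(I(SI)K(I(IK)K))
  step 1: K(I(KI))(IIKI)(I(SI)K(I(IK)K))
  step 2: I(KI)(I(SI)K(I(IK)K))
  step 3: KI(I(SI)K(I(IK)K))
  step 4: I

Term B:
  start: K(KI)(IK(KK))(IK(KS(IK)))(I(IKI)(KSK(KIS)))
  step 1: KI(IK(KS(IK)))(I(IKI)(KSK(KIS)))
  step 2: I(I(IKI)(KSK(KIS)))
  step 3: I(IKI)(KSK(KIS))
  step 4: IKI(KSK(KIS))
  step 5: KI(KSK(KIS))
  step 6: I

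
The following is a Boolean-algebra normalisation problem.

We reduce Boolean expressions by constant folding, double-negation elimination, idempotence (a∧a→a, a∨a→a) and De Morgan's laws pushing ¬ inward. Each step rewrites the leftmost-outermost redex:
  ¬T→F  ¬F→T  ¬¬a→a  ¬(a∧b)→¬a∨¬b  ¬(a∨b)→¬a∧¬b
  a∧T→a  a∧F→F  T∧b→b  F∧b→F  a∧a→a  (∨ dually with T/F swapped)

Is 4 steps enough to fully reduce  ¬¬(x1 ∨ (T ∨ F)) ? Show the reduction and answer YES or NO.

Answer: YES — reaches normal form T in 3 ≤ 4 steps

Derivation:
  start: ¬¬(x1 ∨ (T ∨ F))
  →1  x1 ∨ (T ∨ F)
  →2  x1 ∨ T
  →3  T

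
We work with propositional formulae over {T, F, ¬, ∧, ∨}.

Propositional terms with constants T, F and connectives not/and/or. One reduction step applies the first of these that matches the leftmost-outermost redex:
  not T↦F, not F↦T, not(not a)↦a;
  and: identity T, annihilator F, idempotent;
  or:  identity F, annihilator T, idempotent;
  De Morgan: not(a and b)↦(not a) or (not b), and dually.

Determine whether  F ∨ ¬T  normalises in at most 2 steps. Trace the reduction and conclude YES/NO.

Answer: YES — reaches normal form F in 2 ≤ 2 steps

Working:
  start: F ∨ ¬T
  →1  ¬T
  →2  F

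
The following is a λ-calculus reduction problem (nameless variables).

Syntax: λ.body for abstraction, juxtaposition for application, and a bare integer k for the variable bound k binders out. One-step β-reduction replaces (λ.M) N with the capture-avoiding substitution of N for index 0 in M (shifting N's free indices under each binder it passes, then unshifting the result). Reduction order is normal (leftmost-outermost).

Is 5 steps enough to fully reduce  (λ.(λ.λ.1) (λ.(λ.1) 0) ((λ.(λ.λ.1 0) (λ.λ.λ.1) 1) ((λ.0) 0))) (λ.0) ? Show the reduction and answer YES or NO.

Answer: YES — reaches normal form λ.0 in 4 ≤ 5 steps

Reduction:
  start: (λ.(λ.λ.1) (λ.(λ.1) 0) ((λ.(λ.λ.1 0) (λ.λ.λ.1) 1) ((λ.0) 0))) (λ.0)
  →1  (λ.λ.1) (λ.(λ.1) 0) ((λ.(λ.λ.1 0) (λ.λ.λ.1) (λ.0)) ((λ.0) (λ.0)))
  →2  (λ.λ.(λ.1) 0) ((λ.(λ.λ.1 0) (λ.λ.λ.1) (λ.0)) ((λ.0) (λ.0)))
  →3  λ.(λ.1) 0
  →4  λ.0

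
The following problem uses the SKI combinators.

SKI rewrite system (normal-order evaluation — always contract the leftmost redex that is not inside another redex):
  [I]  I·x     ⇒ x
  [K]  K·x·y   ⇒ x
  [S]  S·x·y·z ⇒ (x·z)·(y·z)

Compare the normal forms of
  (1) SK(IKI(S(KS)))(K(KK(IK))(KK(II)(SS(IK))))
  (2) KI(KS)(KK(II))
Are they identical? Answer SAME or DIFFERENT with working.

Answer: SAME — A ⇓ K, B ⇓ K

Derivation:
Term A:
  start: SK(IKI(S(KS)))(K(KK(IK))(KK(II)(SS(IK))))
  →1  K(K(KK(IK))(KK(II)(SS(IK))))(IKI(S(KS))(K(KK(IK))(KK(II)(SS(IK)))))
  →2  K(KK(IK))(KK(II)(SS(IK)))
  →3  KK(IK)
  →4  K

Term B:
  start: KI(KS)(KK(II))
  →1  I(KK(II))
  →2  KK(II)
  →3  K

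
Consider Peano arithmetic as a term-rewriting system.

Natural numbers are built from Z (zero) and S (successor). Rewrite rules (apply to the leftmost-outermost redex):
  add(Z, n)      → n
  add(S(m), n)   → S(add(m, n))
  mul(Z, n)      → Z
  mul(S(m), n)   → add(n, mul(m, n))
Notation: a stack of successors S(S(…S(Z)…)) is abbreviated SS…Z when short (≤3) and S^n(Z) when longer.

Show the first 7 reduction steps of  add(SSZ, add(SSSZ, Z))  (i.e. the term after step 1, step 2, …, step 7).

Answer: after 7 steps: S^5(Z)

Working:
  start: add(SSZ, add(SSSZ, Z))
  step 1: S(add(SZ, add(SSSZ, Z)))
  step 2: S(S(add(Z, add(SSSZ, Z))))
  step 3: S(S(add(SSSZ, Z)))
  step 4: S(S(S(add(SSZ, Z))))
  step 5: S(S(S(S(add(SZ, Z)))))
  step 6: S(S(S(S(S(add(Z, Z))))))
  step 7: S^5(Z)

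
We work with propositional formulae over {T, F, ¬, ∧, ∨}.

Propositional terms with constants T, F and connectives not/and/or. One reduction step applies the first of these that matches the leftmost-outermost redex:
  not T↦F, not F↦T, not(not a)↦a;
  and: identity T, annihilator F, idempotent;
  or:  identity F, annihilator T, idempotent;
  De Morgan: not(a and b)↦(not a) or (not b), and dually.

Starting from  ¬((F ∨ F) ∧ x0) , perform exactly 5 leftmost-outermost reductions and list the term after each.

Answer: after 5 steps: T

Derivation:
  start: ¬((F ∨ F) ∧ x0)
  step 1: ¬(F ∨ F) ∨ ¬x0
  step 2: (¬F ∧ ¬F) ∨ ¬x0
  step 3: ¬F ∨ ¬x0
  step 4: T ∨ ¬x0
  step 5: T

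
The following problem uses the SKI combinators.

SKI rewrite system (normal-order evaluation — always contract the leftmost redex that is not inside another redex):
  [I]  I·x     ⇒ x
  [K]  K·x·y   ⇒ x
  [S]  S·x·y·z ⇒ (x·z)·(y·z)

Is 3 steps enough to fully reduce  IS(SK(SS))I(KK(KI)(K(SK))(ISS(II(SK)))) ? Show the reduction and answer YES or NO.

  start: IS(SK(SS))I(KK(KI)(K(SK))(ISS(II(SK))))
  step 1: S(SK(SS))I(KK(KI)(K(SK))(ISS(II(SK))))
  step 2: SK(SS)(KK(KI)(K(SK))(ISS(II(SK))))(I(KK(KI)(K(SK))(ISS(II(SK)))))
  step 3: K(KK(KI)(K(SK))(ISS(II(SK))))(SS(KK(KI)(K(SK))(ISS(II(SK)))))(I(KK(KI)(K(SK))(ISS(II(SK)))))

Answer: NO — after 3 steps the term is K(KK(KI)(K(SK))(ISS(II(SK))))(SS(KK(KI)(K(SK))(ISS(II(SK)))))(I(KK(KI)(K(SK))(ISS(II(SK))))), not yet normal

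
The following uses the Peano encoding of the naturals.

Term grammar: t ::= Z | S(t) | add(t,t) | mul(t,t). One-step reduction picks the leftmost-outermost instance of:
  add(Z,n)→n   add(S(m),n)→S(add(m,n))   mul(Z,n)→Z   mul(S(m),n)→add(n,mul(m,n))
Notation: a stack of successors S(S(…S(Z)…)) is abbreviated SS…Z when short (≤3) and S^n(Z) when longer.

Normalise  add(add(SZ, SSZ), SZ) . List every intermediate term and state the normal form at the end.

  start: add(add(SZ, SSZ), SZ)
  step 1: add(S(add(Z, SSZ)), SZ)
  step 2: S(add(add(Z, SSZ), SZ))
  step 3: S(add(SSZ, SZ))
  step 4: S(S(add(SZ, SZ)))
  step 5: S(S(S(add(Z, SZ))))
  step 6: S^4(Z)

Answer: normal form = S^4(Z)  (in 6 steps)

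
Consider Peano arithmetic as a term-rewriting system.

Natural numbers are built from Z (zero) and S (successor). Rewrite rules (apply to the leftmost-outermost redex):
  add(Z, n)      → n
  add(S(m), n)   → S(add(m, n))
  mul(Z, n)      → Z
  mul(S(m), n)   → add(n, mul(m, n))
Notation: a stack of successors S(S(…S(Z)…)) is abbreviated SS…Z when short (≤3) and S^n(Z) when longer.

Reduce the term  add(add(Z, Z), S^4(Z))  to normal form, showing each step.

  start: add(add(Z, Z), S^4(Z))
  [1] add(Z, S^4(Z))
  [2] S^4(Z)

Answer: normal form = S^4(Z)  (in 2 steps)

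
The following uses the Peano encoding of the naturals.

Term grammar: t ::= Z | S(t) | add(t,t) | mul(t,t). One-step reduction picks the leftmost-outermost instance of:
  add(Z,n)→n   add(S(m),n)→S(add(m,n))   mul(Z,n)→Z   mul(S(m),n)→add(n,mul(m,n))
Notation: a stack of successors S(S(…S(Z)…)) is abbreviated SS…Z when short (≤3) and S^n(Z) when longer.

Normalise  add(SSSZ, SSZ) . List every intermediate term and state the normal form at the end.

  start: add(SSSZ, SSZ)
  step 1: S(add(SSZ, SSZ))
  step 2: S(S(add(SZ, SSZ)))
  step 3: S(S(S(add(Z, SSZ))))
  step 4: S^5(Z)

Answer: normal form = S^5(Z)  (in 4 steps)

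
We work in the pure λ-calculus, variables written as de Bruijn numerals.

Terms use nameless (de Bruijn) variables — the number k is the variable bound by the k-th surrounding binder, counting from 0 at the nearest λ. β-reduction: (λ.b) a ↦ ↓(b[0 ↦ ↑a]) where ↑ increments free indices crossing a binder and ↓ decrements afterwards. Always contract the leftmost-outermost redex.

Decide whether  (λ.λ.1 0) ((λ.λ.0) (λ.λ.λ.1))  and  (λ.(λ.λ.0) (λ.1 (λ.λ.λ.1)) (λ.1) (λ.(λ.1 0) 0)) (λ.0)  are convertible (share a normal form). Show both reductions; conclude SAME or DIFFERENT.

Answer: SAME — A ⇓ λ.0, B ⇓ λ.0

Reduction:
Term A:
  start: (λ.λ.1 0) ((λ.λ.0) (λ.λ.λ.1))
  [1] λ.(λ.λ.0) (λ.λ.λ.1) 0
  [2] λ.(λ.0) 0
  [3] λ.0

Term B:
  start: (λ.(λ.λ.0) (λ.1 (λ.λ.λ.1)) (λ.1) (λ.(λ.1 0) 0)) (λ.0)
  [1] (λ.λ.0) (λ.(λ.0) (λ.λ.λ.1)) (λ.λ.0) (λ.(λ.1 0) 0)
  [2] (λ.0) (λ.λ.0) (λ.(λ.1 0) 0)
  [3] (λ.λ.0) (λ.(λ.1 0) 0)
  [4] λ.0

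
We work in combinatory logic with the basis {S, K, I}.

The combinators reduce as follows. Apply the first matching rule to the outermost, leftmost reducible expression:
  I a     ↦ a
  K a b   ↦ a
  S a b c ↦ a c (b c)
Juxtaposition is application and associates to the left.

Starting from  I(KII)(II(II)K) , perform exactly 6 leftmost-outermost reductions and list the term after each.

Answer: after 6 steps: IK

Derivation:
  start: I(KII)(II(II)K)
  step 1: KII(II(II)K)
  step 2: I(II(II)K)
  step 3: II(II)K
  step 4: I(II)K
  step 5: IIK
  step 6: IK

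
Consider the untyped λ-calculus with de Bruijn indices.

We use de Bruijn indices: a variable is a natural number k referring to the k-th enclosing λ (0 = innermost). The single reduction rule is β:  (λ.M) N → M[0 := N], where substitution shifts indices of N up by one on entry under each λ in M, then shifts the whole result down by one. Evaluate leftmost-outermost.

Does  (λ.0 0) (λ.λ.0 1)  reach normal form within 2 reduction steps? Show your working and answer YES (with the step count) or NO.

Answer: YES — reaches normal form λ.0 (λ.λ.0 1) in 2 ≤ 2 steps

Derivation:
  start: (λ.0 0) (λ.λ.0 1)
  →1  (λ.λ.0 1) (λ.λ.0 1)
  →2  λ.0 (λ.λ.0 1)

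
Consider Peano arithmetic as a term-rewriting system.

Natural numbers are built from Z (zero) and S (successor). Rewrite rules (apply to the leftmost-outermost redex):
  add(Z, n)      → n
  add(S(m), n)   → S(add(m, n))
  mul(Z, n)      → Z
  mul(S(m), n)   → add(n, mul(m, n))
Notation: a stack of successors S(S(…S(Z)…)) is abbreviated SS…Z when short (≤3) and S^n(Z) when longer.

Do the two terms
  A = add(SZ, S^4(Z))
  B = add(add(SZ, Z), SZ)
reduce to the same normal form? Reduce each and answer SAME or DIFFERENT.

Answer: DIFFERENT — A ⇓ S^5(Z), B ⇓ SSZ

Derivation:
Term A:
  start: add(SZ, S^4(Z))
  [1] S(add(Z, S^4(Z)))
  [2] S^5(Z)

Term B:
  start: add(add(SZ, Z), SZ)
  [1] add(S(add(Z, Z)), SZ)
  [2] S(add(add(Z, Z), SZ))
  [3] S(add(Z, SZ))
  [4] SSZ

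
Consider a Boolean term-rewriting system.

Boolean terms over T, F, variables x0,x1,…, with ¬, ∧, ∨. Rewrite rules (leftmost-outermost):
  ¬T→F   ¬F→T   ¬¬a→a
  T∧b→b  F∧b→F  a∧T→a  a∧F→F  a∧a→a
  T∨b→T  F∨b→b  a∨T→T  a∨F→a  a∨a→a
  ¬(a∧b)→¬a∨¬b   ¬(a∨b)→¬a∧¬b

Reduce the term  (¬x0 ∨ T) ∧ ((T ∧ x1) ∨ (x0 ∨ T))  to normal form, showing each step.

  start: (¬x0 ∨ T) ∧ ((T ∧ x1) ∨ (x0 ∨ T))
  [1] T ∧ ((T ∧ x1) ∨ (x0 ∨ T))
  [2] (T ∧ x1) ∨ (x0 ∨ T)
  [3] x1 ∨ (x0 ∨ T)
  [4] x1 ∨ T
  [5] T

Answer: normal form = T  (in 5 steps)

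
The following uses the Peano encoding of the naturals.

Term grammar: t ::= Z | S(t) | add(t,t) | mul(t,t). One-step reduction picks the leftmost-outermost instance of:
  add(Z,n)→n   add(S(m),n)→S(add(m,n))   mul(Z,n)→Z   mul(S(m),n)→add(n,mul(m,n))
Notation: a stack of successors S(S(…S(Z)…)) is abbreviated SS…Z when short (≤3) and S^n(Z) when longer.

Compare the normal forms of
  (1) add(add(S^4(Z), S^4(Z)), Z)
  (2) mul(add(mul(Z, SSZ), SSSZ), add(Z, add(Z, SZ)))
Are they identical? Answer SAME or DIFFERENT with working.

Answer: DIFFERENT — A ⇓ S^8(Z), B ⇓ SSSZ

Reduction:
Term A:
  start: add(add(S^4(Z), S^4(Z)), Z)
  →1  add(S(add(SSSZ, S^4(Z))), Z)
  →2  S(add(add(SSSZ, S^4(Z)), Z))
  →3  S(add(S(add(SSZ, S^4(Z))), Z))
  →4  S(S(add(add(SSZ, S^4(Z)), Z)))
  →5  S(S(add(S(add(SZ, S^4(Z))), Z)))
  →6  S(S(S(add(add(SZ, S^4(Z)), Z))))
  →7  S(S(S(add(S(add(Z, S^4(Z))), Z))))
  →8  S(S(S(S(add(add(Z, S^4(Z)), Z)))))
  →9  S(S(S(S(add(S^4(Z), Z)))))
  →10  S(S(S(S(S(add(SSSZ, Z))))))
  →11  S(S(S(S(S(S(add(SSZ, Z)))))))
  →12  S(S(S(S(S(S(S(add(SZ, Z))))))))
  →13  S(S(S(S(S(S(S(S(add(Z, Z)))))))))
  →14  S^8(Z)

Term B:
  start: mul(add(mul(Z, SSZ), SSSZ), add(Z, add(Z, SZ)))
  →1  mul(add(Z, SSSZ), add(Z, add(Z, SZ)))
  →2  mul(SSSZ, add(Z, add(Z, SZ)))
  →3  add(add(Z, add(Z, SZ)), mul(SSZ, add(Z, add(Z, SZ))))
  →4  add(add(Z, SZ), mul(SSZ, add(Z, add(Z, SZ))))
  →5  add(SZ, mul(SSZ, add(Z, add(Z, SZ))))
  →6  S(add(Z, mul(SSZ, add(Z, add(Z, SZ)))))
  →7  S(mul(SSZ, add(Z, add(Z, SZ))))
  →8  S(add(add(Z, add(Z, SZ)), mul(SZ, add(Z, add(Z, SZ)))))
  →9  S(add(add(Z, SZ), mul(SZ, add(Z, add(Z, SZ)))))
  →10  S(add(SZ, mul(SZ, add(Z, add(Z, SZ)))))
  →11  S(S(add(Z, mul(SZ, add(Z, add(Z, SZ))))))
  →12  S(S(mul(SZ, add(Z, add(Z, SZ)))))
  →13  S(S(add(add(Z, add(Z, SZ)), mul(Z, add(Z, add(Z, SZ))))))
  →14  S(S(add(add(Z, SZ), mul(Z, add(Z, add(Z, SZ))))))
  →15  S(S(add(SZ, mul(Z, add(Z, add(Z, SZ))))))
  →16  S(S(S(add(Z, mul(Z, add(Z, add(Z, SZ)))))))
  →17  S(S(S(mul(Z, add(Z, add(Z, SZ))))))
  →18  SSSZ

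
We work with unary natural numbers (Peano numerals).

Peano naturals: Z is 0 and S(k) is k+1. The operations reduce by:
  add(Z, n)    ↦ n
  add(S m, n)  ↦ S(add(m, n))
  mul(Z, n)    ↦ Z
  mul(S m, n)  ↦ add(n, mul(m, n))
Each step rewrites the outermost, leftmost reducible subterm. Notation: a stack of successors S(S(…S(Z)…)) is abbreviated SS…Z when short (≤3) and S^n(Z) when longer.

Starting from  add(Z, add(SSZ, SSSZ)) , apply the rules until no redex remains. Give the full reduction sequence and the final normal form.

Answer: normal form = S^5(Z)  (in 4 steps)

Derivation:
  start: add(Z, add(SSZ, SSSZ))
  →1  add(SSZ, SSSZ)
  →2  S(add(SZ, SSSZ))
  →3  S(S(add(Z, SSSZ)))
  →4  S^5(Z)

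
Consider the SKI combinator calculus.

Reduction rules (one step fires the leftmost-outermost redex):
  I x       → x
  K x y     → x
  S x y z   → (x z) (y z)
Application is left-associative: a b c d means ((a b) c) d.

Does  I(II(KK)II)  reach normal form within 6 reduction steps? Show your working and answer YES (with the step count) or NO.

  start: I(II(KK)II)
  [1] II(KK)II
  [2] I(KK)II
  [3] KKII
  [4] KI

Answer: YES — reaches normal form KI in 4 ≤ 6 steps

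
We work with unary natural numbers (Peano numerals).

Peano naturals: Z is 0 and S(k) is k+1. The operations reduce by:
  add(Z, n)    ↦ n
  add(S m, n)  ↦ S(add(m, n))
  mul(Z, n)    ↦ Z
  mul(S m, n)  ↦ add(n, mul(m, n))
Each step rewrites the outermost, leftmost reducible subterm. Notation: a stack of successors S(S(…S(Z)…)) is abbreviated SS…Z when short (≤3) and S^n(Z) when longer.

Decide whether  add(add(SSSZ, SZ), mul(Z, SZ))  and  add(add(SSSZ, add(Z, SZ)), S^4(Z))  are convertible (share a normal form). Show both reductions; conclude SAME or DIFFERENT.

Answer: DIFFERENT — A ⇓ S^4(Z), B ⇓ S^8(Z)

Reduction:
Term A:
  start: add(add(SSSZ, SZ), mul(Z, SZ))
  [1] add(S(add(SSZ, SZ)), mul(Z, SZ))
  [2] S(add(add(SSZ, SZ), mul(Z, SZ)))
  [3] S(add(S(add(SZ, SZ)), mul(Z, SZ)))
  [4] S(S(add(add(SZ, SZ), mul(Z, SZ))))
  [5] S(S(add(S(add(Z, SZ)), mul(Z, SZ))))
  [6] S(S(S(add(add(Z, SZ), mul(Z, SZ)))))
  [7] S(S(S(add(SZ, mul(Z, SZ)))))
  [8] S(S(S(S(add(Z, mul(Z, SZ))))))
  [9] S(S(S(S(mul(Z, SZ)))))
  [10] S^4(Z)

Term B:
  start: add(add(SSSZ, add(Z, SZ)), S^4(Z))
  [1] add(S(add(SSZ, add(Z, SZ))), S^4(Z))
  [2] S(add(add(SSZ, add(Z, SZ)), S^4(Z)))
  [3] S(add(S(add(SZ, add(Z, SZ))), S^4(Z)))
  [4] S(S(add(add(SZ, add(Z, SZ)), S^4(Z))))
  [5] S(S(add(S(add(Z, add(Z, SZ))), S^4(Z))))
  [6] S(S(S(add(add(Z, add(Z, SZ)), S^4(Z)))))
  [7] S(S(S(add(add(Z, SZ), S^4(Z)))))
  [8] S(S(S(add(SZ, S^4(Z)))))
  [9] S(S(S(S(add(Z, S^4(Z))))))
  [10] S^8(Z)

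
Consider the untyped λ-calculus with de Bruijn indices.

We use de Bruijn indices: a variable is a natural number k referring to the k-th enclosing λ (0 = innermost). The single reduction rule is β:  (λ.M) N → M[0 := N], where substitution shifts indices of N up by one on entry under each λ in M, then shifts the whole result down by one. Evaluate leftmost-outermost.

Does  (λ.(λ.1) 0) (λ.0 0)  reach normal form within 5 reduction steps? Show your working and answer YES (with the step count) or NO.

Answer: YES — reaches normal form λ.0 0 in 2 ≤ 5 steps

Reduction:
  start: (λ.(λ.1) 0) (λ.0 0)
  step 1: (λ.λ.0 0) (λ.0 0)
  step 2: λ.0 0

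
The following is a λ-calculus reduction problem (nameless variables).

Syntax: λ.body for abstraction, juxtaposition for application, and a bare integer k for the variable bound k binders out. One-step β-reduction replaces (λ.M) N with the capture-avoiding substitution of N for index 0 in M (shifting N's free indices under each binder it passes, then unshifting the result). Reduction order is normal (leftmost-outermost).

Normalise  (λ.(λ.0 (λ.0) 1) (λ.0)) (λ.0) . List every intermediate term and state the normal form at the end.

  start: (λ.(λ.0 (λ.0) 1) (λ.0)) (λ.0)
  step 1: (λ.0 (λ.0) (λ.0)) (λ.0)
  step 2: (λ.0) (λ.0) (λ.0)
  step 3: (λ.0) (λ.0)
  step 4: λ.0

Answer: normal form = λ.0  (in 4 steps)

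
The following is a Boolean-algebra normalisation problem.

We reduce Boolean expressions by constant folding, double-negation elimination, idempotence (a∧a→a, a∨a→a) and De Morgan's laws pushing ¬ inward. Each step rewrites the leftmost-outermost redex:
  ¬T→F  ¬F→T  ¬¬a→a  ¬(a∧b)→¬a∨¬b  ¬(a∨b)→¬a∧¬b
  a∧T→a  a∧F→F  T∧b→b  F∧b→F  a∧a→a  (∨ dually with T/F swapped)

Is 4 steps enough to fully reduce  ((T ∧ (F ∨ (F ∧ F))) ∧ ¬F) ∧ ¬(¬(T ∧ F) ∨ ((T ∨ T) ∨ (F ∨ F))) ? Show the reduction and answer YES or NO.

  start: ((T ∧ (F ∨ (F ∧ F))) ∧ ¬F) ∧ ¬(¬(T ∧ F) ∨ ((T ∨ T) ∨ (F ∨ F)))
  →1  ((F ∨ (F ∧ F)) ∧ ¬F) ∧ ¬(¬(T ∧ F) ∨ ((T ∨ T) ∨ (F ∨ F)))
  →2  ((F ∧ F) ∧ ¬F) ∧ ¬(¬(T ∧ F) ∨ ((T ∨ T) ∨ (F ∨ F)))
  →3  (F ∧ ¬F) ∧ ¬(¬(T ∧ F) ∨ ((T ∨ T) ∨ (F ∨ F)))
  →4  F ∧ ¬(¬(T ∧ F) ∨ ((T ∨ T) ∨ (F ∨ F)))

Answer: NO — after 4 steps the term is F ∧ ¬(¬(T ∧ F) ∨ ((T ∨ T) ∨ (F ∨ F))), not yet normal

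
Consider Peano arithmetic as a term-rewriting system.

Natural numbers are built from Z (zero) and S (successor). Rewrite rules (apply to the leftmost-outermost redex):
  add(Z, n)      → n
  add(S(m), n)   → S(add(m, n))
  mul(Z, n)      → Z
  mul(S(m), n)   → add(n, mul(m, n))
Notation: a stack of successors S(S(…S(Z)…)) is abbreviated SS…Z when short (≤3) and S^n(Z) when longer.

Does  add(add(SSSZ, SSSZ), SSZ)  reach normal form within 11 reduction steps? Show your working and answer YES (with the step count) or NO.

  start: add(add(SSSZ, SSSZ), SSZ)
  →1  add(S(add(SSZ, SSSZ)), SSZ)
  →2  S(add(add(SSZ, SSSZ), SSZ))
  →3  S(add(S(add(SZ, SSSZ)), SSZ))
  →4  S(S(add(add(SZ, SSSZ), SSZ)))
  →5  S(S(add(S(add(Z, SSSZ)), SSZ)))
  →6  S(S(S(add(add(Z, SSSZ), SSZ))))
  →7  S(S(S(add(SSSZ, SSZ))))
  →8  S(S(S(S(add(SSZ, SSZ)))))
  →9  S(S(S(S(S(add(SZ, SSZ))))))
  →10  S(S(S(S(S(S(add(Z, SSZ)))))))
  →11  S^8(Z)

Answer: YES — reaches normal form S^8(Z) in 11 ≤ 11 steps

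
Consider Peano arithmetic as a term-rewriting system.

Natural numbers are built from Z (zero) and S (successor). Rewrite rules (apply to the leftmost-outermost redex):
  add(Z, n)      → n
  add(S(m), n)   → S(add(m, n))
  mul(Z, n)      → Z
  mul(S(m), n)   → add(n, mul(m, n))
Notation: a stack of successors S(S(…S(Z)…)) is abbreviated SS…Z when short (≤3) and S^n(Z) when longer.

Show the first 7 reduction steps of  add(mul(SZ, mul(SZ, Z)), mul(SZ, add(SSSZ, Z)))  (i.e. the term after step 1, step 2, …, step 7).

  start: add(mul(SZ, mul(SZ, Z)), mul(SZ, add(SSSZ, Z)))
  →1  add(add(mul(SZ, Z), mul(Z, mul(SZ, Z))), mul(SZ, add(SSSZ, Z)))
  →2  add(add(add(Z, mul(Z, Z)), mul(Z, mul(SZ, Z))), mul(SZ, add(SSSZ, Z)))
  →3  add(add(mul(Z, Z), mul(Z, mul(SZ, Z))), mul(SZ, add(SSSZ, Z)))
  →4  add(add(Z, mul(Z, mul(SZ, Z))), mul(SZ, add(SSSZ, Z)))
  →5  add(mul(Z, mul(SZ, Z)), mul(SZ, add(SSSZ, Z)))
  →6  add(Z, mul(SZ, add(SSSZ, Z)))
  →7  mul(SZ, add(SSSZ, Z))

Answer: after 7 steps: mul(SZ, add(SSSZ, Z))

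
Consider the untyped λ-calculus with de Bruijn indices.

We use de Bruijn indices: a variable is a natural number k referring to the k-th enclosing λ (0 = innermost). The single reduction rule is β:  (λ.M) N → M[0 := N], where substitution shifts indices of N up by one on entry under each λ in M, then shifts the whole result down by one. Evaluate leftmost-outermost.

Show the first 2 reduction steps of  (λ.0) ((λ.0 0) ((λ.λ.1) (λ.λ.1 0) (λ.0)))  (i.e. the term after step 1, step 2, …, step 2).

  start: (λ.0) ((λ.0 0) ((λ.λ.1) (λ.λ.1 0) (λ.0)))
  [1] (λ.0 0) ((λ.λ.1) (λ.λ.1 0) (λ.0))
  [2] (λ.λ.1) (λ.λ.1 0) (λ.0) ((λ.λ.1) (λ.λ.1 0) (λ.0))

Answer: after 2 steps: (λ.λ.1) (λ.λ.1 0) (λ.0) ((λ.λ.1) (λ.λ.1 0) (λ.0))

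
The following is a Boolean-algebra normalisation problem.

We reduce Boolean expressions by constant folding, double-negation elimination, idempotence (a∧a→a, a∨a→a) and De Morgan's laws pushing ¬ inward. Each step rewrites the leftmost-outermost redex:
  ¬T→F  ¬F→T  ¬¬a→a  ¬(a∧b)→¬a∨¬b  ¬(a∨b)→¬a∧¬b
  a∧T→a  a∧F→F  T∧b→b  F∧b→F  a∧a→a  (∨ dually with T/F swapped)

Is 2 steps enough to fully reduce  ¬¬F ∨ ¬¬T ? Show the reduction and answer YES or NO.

Answer: NO — after 2 steps the term is ¬¬T, not yet normal

Working:
  start: ¬¬F ∨ ¬¬T
  step 1: F ∨ ¬¬T
  step 2: ¬¬T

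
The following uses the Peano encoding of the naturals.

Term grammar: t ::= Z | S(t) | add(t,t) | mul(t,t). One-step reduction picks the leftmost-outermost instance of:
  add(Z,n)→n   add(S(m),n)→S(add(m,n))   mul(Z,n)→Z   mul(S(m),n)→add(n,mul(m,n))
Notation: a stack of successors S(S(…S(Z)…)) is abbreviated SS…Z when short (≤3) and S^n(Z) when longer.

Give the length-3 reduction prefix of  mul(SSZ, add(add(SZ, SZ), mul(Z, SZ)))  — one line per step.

Answer: after 3 steps: add(S(add(add(Z, SZ), mul(Z, SZ))), mul(SZ, add(add(SZ, SZ), mul(Z, SZ))))

Derivation:
  start: mul(SSZ, add(add(SZ, SZ), mul(Z, SZ)))
  →1  add(add(add(SZ, SZ), mul(Z, SZ)), mul(SZ, add(add(SZ, SZ), mul(Z, SZ))))
  →2  add(add(S(add(Z, SZ)), mul(Z, SZ)), mul(SZ, add(add(SZ, SZ), mul(Z, SZ))))
  →3  add(S(add(add(Z, SZ), mul(Z, SZ))), mul(SZ, add(add(SZ, SZ), mul(Z, SZ))))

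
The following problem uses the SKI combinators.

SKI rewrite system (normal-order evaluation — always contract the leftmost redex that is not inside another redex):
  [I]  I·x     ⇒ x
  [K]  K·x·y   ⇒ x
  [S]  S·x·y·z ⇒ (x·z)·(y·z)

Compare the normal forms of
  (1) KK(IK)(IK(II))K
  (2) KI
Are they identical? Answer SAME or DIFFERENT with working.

Answer: SAME — A ⇓ KI, B ⇓ KI

Derivation:
Term A:
  start: KK(IK)(IK(II))K
  [1] K(IK(II))K
  [2] IK(II)
  [3] K(II)
  [4] KI

Term B:
  start: KI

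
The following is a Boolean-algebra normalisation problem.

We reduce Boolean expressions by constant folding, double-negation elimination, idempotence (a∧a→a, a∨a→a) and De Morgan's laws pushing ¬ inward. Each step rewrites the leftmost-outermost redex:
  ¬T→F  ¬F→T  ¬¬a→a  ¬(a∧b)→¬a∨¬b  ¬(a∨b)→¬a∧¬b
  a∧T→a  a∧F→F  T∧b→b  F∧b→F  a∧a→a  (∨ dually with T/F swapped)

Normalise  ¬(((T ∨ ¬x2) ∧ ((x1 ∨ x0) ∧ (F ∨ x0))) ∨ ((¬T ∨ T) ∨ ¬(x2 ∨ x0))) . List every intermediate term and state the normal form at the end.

  start: ¬(((T ∨ ¬x2) ∧ ((x1 ∨ x0) ∧ (F ∨ x0))) ∨ ((¬T ∨ T) ∨ ¬(x2 ∨ x0)))
  →1  ¬((T ∨ ¬x2) ∧ ((x1 ∨ x0) ∧ (F ∨ x0))) ∧ ¬((¬T ∨ T) ∨ ¬(x2 ∨ x0))
  →2  (¬(T ∨ ¬x2) ∨ ¬((x1 ∨ x0) ∧ (F ∨ x0))) ∧ ¬((¬T ∨ T) ∨ ¬(x2 ∨ x0))
  →3  ((¬T ∧ ¬¬x2) ∨ ¬((x1 ∨ x0) ∧ (F ∨ x0))) ∧ ¬((¬T ∨ T) ∨ ¬(x2 ∨ x0))
  →4  ((F ∧ ¬¬x2) ∨ ¬((x1 ∨ x0) ∧ (F ∨ x0))) ∧ ¬((¬T ∨ T) ∨ ¬(x2 ∨ x0))
  →5  (F ∨ ¬((x1 ∨ x0) ∧ (F ∨ x0))) ∧ ¬((¬T ∨ T) ∨ ¬(x2 ∨ x0))
  →6  ¬((x1 ∨ x0) ∧ (F ∨ x0)) ∧ ¬((¬T ∨ T) ∨ ¬(x2 ∨ x0))
  →7  (¬(x1 ∨ x0) ∨ ¬(F ∨ x0)) ∧ ¬((¬T ∨ T) ∨ ¬(x2 ∨ x0))
  →8  ((¬x1 ∧ ¬x0) ∨ ¬(F ∨ x0)) ∧ ¬((¬T ∨ T) ∨ ¬(x2 ∨ x0))
  →9  ((¬x1 ∧ ¬x0) ∨ (¬F ∧ ¬x0)) ∧ ¬((¬T ∨ T) ∨ ¬(x2 ∨ x0))
  →10  ((¬x1 ∧ ¬x0) ∨ (T ∧ ¬x0)) ∧ ¬((¬T ∨ T) ∨ ¬(x2 ∨ x0))
  →11  ((¬x1 ∧ ¬x0) ∨ ¬x0) ∧ ¬((¬T ∨ T) ∨ ¬(x2 ∨ x0))
  →12  ((¬x1 ∧ ¬x0) ∨ ¬x0) ∧ (¬(¬T ∨ T) ∧ ¬¬(x2 ∨ x0))
  →13  ((¬x1 ∧ ¬x0) ∨ ¬x0) ∧ ((¬¬T ∧ ¬T) ∧ ¬¬(x2 ∨ x0))
  →14  ((¬x1 ∧ ¬x0) ∨ ¬x0) ∧ ((T ∧ ¬T) ∧ ¬¬(x2 ∨ x0))
  →15  ((¬x1 ∧ ¬x0) ∨ ¬x0) ∧ (¬T ∧ ¬¬(x2 ∨ x0))
  →16  ((¬x1 ∧ ¬x0) ∨ ¬x0) ∧ (F ∧ ¬¬(x2 ∨ x0))
  →17  ((¬x1 ∧ ¬x0) ∨ ¬x0) ∧ F
  →18  F

Answer: normal form = F  (in 18 steps)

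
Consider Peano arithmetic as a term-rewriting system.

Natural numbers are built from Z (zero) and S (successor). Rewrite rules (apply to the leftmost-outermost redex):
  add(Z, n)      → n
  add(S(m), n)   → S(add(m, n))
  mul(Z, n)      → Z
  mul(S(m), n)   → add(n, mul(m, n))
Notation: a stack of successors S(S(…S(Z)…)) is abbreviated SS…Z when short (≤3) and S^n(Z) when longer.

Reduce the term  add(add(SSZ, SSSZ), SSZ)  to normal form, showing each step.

Answer: normal form = S^7(Z)  (in 9 steps)

Working:
  start: add(add(SSZ, SSSZ), SSZ)
  →1  add(S(add(SZ, SSSZ)), SSZ)
  →2  S(add(add(SZ, SSSZ), SSZ))
  →3  S(add(S(add(Z, SSSZ)), SSZ))
  →4  S(S(add(add(Z, SSSZ), SSZ)))
  →5  S(S(add(SSSZ, SSZ)))
  →6  S(S(S(add(SSZ, SSZ))))
  →7  S(S(S(S(add(SZ, SSZ)))))
  →8  S(S(S(S(S(add(Z, SSZ))))))
  →9  S^7(Z)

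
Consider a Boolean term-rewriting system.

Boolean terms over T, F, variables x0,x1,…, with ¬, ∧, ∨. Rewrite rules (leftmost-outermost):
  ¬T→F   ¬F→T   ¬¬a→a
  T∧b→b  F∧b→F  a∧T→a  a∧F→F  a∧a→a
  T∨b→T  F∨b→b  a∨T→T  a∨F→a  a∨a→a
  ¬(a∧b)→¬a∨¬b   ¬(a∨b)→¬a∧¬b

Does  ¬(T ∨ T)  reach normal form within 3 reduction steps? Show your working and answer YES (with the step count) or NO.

  start: ¬(T ∨ T)
  step 1: ¬T ∧ ¬T
  step 2: ¬T
  step 3: F

Answer: YES — reaches normal form F in 3 ≤ 3 steps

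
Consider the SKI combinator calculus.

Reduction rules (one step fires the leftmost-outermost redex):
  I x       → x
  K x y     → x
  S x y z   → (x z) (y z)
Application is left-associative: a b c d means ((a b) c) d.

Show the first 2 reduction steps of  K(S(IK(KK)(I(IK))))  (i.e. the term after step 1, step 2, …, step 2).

Answer: after 2 steps: K(S(KK))

Working:
  start: K(S(IK(KK)(I(IK))))
  →1  K(S(K(KK)(I(IK))))
  →2  K(S(KK))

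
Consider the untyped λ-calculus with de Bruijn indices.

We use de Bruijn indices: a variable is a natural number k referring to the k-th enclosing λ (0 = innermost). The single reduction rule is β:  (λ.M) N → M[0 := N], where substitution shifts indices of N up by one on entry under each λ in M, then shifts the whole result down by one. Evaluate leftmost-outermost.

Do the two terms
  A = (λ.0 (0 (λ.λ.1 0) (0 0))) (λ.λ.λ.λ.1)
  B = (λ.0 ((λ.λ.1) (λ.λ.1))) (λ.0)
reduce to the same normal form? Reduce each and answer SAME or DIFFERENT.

Answer: SAME — A ⇓ λ.λ.λ.1, B ⇓ λ.λ.λ.1

Reduction:
Term A:
  start: (λ.0 (0 (λ.λ.1 0) (0 0))) (λ.λ.λ.λ.1)
  →1  (λ.λ.λ.λ.1) ((λ.λ.λ.λ.1) (λ.λ.1 0) ((λ.λ.λ.λ.1) (λ.λ.λ.λ.1)))
  →2  λ.λ.λ.1

Term B:
  start: (λ.0 ((λ.λ.1) (λ.λ.1))) (λ.0)
  →1  (λ.0) ((λ.λ.1) (λ.λ.1))
  →2  (λ.λ.1) (λ.λ.1)
  →3  λ.λ.λ.1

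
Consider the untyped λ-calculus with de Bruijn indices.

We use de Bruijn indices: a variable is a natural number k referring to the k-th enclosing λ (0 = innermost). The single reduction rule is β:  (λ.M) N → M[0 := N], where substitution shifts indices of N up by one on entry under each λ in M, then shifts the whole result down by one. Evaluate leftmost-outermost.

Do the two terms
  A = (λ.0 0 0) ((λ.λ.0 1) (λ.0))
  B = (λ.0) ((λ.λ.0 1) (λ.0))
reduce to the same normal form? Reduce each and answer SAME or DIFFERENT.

Answer: SAME — A ⇓ λ.0 (λ.0), B ⇓ λ.0 (λ.0)

Reduction:
Term A:
  start: (λ.0 0 0) ((λ.λ.0 1) (λ.0))
  →1  (λ.λ.0 1) (λ.0) ((λ.λ.0 1) (λ.0)) ((λ.λ.0 1) (λ.0))
  →2  (λ.0 (λ.0)) ((λ.λ.0 1) (λ.0)) ((λ.λ.0 1) (λ.0))
  →3  (λ.λ.0 1) (λ.0) (λ.0) ((λ.λ.0 1) (λ.0))
  →4  (λ.0 (λ.0)) (λ.0) ((λ.λ.0 1) (λ.0))
  →5  (λ.0) (λ.0) ((λ.λ.0 1) (λ.0))
  →6  (λ.0) ((λ.λ.0 1) (λ.0))
  →7  (λ.λ.0 1) (λ.0)
  →8  λ.0 (λ.0)

Term B:
  start: (λ.0) ((λ.λ.0 1) (λ.0))
  →1  (λ.λ.0 1) (λ.0)
  →2  λ.0 (λ.0)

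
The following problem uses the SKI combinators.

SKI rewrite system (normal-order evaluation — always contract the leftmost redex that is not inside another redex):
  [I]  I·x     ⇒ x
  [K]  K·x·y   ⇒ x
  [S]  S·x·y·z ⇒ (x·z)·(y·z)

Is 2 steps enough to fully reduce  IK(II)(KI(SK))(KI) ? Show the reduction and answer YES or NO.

Answer: NO — after 2 steps the term is II(KI), not yet normal

Reduction:
  start: IK(II)(KI(SK))(KI)
  step 1: K(II)(KI(SK))(KI)
  step 2: II(KI)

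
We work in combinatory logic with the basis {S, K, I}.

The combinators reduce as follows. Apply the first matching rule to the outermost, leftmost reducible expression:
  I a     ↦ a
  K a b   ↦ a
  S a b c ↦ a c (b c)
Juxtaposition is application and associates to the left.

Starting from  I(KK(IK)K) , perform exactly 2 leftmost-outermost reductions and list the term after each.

Answer: after 2 steps: KK

Derivation:
  start: I(KK(IK)K)
  →1  KK(IK)K
  →2  KK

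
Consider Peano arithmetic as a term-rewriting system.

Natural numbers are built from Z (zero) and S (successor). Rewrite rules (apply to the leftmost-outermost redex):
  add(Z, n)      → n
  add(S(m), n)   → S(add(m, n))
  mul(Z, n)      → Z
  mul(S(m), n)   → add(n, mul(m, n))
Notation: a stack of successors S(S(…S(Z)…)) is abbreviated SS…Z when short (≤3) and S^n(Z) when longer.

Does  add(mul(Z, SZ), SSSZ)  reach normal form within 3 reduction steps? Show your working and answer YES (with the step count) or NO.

Answer: YES — reaches normal form SSSZ in 2 ≤ 3 steps

Derivation:
  start: add(mul(Z, SZ), SSSZ)
  →1  add(Z, SSSZ)
  →2  SSSZ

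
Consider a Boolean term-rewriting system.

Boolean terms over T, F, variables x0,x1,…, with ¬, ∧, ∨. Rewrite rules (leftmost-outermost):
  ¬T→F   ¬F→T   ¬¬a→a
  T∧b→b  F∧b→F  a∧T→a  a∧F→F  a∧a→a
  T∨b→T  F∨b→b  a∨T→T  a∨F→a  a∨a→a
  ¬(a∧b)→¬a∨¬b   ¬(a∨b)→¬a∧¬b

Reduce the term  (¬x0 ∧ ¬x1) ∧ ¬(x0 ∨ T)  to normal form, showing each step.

  start: (¬x0 ∧ ¬x1) ∧ ¬(x0 ∨ T)
  [1] (¬x0 ∧ ¬x1) ∧ (¬x0 ∧ ¬T)
  [2] (¬x0 ∧ ¬x1) ∧ (¬x0 ∧ F)
  [3] (¬x0 ∧ ¬x1) ∧ F
  [4] F

Answer: normal form = F  (in 4 steps)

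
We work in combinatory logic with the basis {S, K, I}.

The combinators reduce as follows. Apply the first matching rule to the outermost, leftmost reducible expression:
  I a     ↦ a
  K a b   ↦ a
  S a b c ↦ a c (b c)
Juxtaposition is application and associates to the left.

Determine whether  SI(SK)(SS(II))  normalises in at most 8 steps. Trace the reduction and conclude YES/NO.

  start: SI(SK)(SS(II))
  [1] I(SS(II))(SK(SS(II)))
  [2] SS(II)(SK(SS(II)))
  [3] S(SK(SS(II)))(II(SK(SS(II))))
  [4] S(SK(SSI))(II(SK(SS(II))))
  [5] S(SK(SSI))(I(SK(SS(II))))
  [6] S(SK(SSI))(SK(SS(II)))
  [7] S(SK(SSI))(SK(SSI))

Answer: YES — reaches normal form S(SK(SSI))(SK(SSI)) in 7 ≤ 8 steps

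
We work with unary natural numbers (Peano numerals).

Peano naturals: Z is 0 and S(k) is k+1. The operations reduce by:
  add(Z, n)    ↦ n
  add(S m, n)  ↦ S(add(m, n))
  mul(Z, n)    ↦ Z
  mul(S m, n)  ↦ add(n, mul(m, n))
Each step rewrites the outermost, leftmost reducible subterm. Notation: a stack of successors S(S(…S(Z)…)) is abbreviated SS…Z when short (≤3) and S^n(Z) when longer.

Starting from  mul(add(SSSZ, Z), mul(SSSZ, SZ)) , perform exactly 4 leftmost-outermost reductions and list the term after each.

  start: mul(add(SSSZ, Z), mul(SSSZ, SZ))
  step 1: mul(S(add(SSZ, Z)), mul(SSSZ, SZ))
  step 2: add(mul(SSSZ, SZ), mul(add(SSZ, Z), mul(SSSZ, SZ)))
  step 3: add(add(SZ, mul(SSZ, SZ)), mul(add(SSZ, Z), mul(SSSZ, SZ)))
  step 4: add(S(add(Z, mul(SSZ, SZ))), mul(add(SSZ, Z), mul(SSSZ, SZ)))

Answer: after 4 steps: add(S(add(Z, mul(SSZ, SZ))), mul(add(SSZ, Z), mul(SSSZ, SZ)))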